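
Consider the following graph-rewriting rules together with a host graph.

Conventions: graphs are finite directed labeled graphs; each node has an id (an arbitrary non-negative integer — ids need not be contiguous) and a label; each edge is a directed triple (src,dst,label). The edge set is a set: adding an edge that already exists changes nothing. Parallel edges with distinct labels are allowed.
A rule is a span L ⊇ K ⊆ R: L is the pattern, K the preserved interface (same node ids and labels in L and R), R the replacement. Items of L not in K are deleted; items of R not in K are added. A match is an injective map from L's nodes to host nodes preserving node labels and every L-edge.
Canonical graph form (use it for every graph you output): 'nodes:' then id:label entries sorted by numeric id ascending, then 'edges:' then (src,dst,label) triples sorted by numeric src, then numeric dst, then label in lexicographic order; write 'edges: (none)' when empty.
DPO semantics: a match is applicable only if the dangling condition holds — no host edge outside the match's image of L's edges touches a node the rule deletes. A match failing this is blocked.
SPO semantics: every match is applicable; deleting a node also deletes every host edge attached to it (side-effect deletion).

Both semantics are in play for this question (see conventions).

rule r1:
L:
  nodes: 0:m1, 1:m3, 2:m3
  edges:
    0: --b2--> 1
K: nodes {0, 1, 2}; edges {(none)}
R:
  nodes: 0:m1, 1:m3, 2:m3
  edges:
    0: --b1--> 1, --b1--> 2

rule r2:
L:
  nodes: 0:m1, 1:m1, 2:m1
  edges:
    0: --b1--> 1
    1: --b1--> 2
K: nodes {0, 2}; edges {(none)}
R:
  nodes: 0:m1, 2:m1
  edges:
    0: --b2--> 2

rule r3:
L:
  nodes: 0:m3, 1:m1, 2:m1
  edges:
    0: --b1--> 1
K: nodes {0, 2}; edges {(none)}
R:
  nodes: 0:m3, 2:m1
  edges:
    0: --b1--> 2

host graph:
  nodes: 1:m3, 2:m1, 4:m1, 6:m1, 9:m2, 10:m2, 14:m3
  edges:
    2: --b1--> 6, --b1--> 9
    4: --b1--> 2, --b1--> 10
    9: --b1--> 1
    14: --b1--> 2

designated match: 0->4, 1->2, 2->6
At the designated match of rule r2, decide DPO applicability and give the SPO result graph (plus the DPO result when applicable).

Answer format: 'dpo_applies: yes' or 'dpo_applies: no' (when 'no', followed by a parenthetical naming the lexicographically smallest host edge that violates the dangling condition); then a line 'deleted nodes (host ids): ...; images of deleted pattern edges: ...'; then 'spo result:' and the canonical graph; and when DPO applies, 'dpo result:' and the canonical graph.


dpo_applies: no
(the rule deletes node 2, which keeps host edge (2,9,b1) outside the match image — the dangling condition fails, DPO blocks; SPO proceeds and side-deletes such edges)
deleted nodes (host ids): 2; images of deleted pattern edges: (2,6,b1); (4,2,b1)
spo result:
nodes: 1:m3, 4:m1, 6:m1, 9:m2, 10:m2, 14:m3
edges: (4,6,b2); (4,10,b1); (9,1,b1)


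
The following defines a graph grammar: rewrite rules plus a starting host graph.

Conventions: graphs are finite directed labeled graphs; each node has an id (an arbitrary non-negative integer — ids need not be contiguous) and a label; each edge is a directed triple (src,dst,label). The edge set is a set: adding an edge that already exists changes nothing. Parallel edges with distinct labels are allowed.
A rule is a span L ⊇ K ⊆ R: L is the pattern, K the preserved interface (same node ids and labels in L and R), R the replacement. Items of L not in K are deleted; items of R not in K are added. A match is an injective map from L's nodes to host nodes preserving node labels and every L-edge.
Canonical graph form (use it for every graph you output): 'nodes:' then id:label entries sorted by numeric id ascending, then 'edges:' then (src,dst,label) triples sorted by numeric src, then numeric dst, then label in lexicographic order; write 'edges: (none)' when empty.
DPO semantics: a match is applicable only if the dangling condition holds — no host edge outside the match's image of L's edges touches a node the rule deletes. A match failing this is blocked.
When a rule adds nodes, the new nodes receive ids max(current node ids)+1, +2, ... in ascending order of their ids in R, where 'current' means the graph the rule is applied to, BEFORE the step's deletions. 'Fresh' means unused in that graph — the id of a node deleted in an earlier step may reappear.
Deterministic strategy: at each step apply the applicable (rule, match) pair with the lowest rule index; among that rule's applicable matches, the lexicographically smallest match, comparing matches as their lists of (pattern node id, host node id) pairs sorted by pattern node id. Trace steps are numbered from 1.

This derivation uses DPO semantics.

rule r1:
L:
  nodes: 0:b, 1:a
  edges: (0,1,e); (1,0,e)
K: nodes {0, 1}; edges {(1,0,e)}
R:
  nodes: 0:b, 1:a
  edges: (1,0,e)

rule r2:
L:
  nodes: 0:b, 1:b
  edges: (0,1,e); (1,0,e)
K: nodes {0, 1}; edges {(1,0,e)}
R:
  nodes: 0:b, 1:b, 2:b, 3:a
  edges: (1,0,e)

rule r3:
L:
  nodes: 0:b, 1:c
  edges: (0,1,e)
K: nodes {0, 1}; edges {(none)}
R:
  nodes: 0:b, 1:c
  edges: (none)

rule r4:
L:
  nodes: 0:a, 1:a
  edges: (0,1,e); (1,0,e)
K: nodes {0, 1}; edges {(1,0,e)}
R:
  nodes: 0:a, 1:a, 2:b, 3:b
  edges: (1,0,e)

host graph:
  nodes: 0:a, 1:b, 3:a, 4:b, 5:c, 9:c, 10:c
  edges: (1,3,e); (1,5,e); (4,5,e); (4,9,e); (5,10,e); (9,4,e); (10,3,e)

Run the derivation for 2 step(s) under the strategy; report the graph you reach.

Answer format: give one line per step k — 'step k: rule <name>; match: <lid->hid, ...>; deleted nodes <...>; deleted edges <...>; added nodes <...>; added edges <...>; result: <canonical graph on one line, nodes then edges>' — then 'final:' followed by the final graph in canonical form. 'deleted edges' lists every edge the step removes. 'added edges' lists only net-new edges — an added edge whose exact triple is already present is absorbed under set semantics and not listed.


step 1: rule r3; match: 0->1, 1->5; deleted nodes (none); deleted edges (1,5,e); added nodes (none); added edges (none); result: nodes: 0:a, 1:b, 3:a, 4:b, 5:c, 9:c, 10:c edges: (1,3,e); (4,5,e); (4,9,e); (5,10,e); (9,4,e); (10,3,e)
step 2: rule r3; match: 0->4, 1->5; deleted nodes (none); deleted edges (4,5,e); added nodes (none); added edges (none); result: nodes: 0:a, 1:b, 3:a, 4:b, 5:c, 9:c, 10:c edges: (1,3,e); (4,9,e); (5,10,e); (9,4,e); (10,3,e)
final:
nodes: 0:a, 1:b, 3:a, 4:b, 5:c, 9:c, 10:c
edges: (1,3,e); (4,9,e); (5,10,e); (9,4,e); (10,3,e)


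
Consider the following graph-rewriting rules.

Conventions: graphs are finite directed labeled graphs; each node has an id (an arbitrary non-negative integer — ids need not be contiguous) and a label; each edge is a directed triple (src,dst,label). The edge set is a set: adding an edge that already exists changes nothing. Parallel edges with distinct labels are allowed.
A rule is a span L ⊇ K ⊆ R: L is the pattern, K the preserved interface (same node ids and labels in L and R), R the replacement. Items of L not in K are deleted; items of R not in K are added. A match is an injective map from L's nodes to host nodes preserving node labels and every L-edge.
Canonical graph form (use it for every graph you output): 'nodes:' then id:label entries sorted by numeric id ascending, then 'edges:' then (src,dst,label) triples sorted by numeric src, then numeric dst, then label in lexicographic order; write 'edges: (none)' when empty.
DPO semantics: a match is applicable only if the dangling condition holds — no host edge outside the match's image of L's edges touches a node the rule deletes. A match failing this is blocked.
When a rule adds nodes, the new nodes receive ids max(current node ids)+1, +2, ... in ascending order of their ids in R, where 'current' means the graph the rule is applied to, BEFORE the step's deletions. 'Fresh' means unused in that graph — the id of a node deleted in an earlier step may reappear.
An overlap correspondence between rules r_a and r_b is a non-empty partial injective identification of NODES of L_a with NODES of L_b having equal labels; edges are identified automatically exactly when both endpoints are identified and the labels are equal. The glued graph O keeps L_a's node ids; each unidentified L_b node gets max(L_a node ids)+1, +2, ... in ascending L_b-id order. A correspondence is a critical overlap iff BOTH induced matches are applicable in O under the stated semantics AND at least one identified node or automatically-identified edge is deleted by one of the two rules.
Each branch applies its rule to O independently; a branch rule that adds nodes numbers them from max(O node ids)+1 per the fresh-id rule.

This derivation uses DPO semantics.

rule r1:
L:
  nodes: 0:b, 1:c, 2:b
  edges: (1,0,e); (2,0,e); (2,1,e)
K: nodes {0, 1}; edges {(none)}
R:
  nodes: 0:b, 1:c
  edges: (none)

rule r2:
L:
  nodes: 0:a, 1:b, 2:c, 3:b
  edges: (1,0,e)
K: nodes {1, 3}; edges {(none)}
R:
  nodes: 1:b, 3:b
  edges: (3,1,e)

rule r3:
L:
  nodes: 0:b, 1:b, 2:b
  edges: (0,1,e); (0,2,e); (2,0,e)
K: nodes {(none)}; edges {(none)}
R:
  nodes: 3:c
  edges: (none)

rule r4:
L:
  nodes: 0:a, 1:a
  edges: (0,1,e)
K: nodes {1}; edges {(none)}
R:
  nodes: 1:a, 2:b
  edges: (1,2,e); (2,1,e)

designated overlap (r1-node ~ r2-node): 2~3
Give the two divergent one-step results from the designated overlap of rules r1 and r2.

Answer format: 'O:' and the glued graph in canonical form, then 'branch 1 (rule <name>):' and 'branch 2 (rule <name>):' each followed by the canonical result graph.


O:
nodes: 0:b, 1:c, 2:b, 3:a, 4:b, 5:c
edges: (1,0,e); (2,0,e); (2,1,e); (4,3,e)
branch 1 (rule r1):
nodes: 0:b, 1:c, 3:a, 4:b, 5:c
edges: (4,3,e)
branch 2 (rule r2):
nodes: 0:b, 1:c, 2:b, 4:b
edges: (1,0,e); (2,0,e); (2,1,e); (2,4,e)


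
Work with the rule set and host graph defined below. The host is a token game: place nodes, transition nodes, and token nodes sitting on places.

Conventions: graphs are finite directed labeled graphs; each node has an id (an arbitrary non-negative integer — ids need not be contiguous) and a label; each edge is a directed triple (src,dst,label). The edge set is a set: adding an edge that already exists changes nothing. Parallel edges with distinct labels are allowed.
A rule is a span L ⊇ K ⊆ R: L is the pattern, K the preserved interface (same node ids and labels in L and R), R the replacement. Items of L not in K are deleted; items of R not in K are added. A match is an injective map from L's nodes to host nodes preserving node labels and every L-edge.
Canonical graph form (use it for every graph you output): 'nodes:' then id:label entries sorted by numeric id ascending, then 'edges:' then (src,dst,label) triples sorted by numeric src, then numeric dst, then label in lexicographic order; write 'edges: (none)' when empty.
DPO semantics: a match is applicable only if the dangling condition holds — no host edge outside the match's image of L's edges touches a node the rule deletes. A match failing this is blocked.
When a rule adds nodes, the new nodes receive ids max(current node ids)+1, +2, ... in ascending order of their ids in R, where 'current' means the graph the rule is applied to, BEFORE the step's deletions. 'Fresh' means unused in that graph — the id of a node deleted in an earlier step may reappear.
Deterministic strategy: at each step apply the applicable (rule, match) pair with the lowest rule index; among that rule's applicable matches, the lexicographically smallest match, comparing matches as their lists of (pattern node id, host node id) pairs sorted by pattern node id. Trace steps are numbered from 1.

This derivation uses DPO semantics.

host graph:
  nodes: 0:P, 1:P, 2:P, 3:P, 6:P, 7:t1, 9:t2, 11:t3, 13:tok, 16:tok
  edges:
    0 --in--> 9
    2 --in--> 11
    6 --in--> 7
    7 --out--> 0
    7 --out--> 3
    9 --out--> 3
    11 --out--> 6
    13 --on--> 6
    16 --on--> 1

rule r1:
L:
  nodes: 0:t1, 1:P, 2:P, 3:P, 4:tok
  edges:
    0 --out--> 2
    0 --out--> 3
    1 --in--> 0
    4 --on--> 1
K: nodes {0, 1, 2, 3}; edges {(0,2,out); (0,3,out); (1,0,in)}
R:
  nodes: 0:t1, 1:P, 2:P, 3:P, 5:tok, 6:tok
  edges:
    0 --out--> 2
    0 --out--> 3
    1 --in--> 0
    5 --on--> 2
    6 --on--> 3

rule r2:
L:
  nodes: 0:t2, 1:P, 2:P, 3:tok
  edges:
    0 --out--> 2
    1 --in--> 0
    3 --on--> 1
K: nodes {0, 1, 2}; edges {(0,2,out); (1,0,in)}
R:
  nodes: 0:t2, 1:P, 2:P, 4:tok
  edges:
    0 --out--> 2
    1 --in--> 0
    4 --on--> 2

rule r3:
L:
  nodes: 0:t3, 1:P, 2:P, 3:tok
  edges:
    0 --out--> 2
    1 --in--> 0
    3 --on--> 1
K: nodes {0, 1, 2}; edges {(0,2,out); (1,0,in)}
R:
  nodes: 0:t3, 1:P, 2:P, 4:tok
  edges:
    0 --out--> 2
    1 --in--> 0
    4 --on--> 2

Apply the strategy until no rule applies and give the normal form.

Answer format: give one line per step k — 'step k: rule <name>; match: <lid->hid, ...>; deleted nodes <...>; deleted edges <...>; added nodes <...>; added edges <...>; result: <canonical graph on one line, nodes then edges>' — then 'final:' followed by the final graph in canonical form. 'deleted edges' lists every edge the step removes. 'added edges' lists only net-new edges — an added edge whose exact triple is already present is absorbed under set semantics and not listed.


step 1: rule r1; match: 0->7, 1->6, 2->0, 3->3, 4->13; deleted nodes 13; deleted edges (13,6,on); added nodes 17, 18; added edges (17,0,on); (18,3,on); result: nodes: 0:P, 1:P, 2:P, 3:P, 6:P, 7:t1, 9:t2, 11:t3, 16:tok, 17:tok, 18:tok edges: (0,9,in); (2,11,in); (6,7,in); (7,0,out); (7,3,out); (9,3,out); (11,6,out); (16,1,on); (17,0,on); (18,3,on)
step 2: rule r2; match: 0->9, 1->0, 2->3, 3->17; deleted nodes 17; deleted edges (17,0,on); added nodes 19; added edges (19,3,on); result: nodes: 0:P, 1:P, 2:P, 3:P, 6:P, 7:t1, 9:t2, 11:t3, 16:tok, 18:tok, 19:tok edges: (0,9,in); (2,11,in); (6,7,in); (7,0,out); (7,3,out); (9,3,out); (11,6,out); (16,1,on); (18,3,on); (19,3,on)
final:
nodes: 0:P, 1:P, 2:P, 3:P, 6:P, 7:t1, 9:t2, 11:t3, 16:tok, 18:tok, 19:tok
edges: (0,9,in); (2,11,in); (6,7,in); (7,0,out); (7,3,out); (9,3,out); (11,6,out); (16,1,on); (18,3,on); (19,3,on)


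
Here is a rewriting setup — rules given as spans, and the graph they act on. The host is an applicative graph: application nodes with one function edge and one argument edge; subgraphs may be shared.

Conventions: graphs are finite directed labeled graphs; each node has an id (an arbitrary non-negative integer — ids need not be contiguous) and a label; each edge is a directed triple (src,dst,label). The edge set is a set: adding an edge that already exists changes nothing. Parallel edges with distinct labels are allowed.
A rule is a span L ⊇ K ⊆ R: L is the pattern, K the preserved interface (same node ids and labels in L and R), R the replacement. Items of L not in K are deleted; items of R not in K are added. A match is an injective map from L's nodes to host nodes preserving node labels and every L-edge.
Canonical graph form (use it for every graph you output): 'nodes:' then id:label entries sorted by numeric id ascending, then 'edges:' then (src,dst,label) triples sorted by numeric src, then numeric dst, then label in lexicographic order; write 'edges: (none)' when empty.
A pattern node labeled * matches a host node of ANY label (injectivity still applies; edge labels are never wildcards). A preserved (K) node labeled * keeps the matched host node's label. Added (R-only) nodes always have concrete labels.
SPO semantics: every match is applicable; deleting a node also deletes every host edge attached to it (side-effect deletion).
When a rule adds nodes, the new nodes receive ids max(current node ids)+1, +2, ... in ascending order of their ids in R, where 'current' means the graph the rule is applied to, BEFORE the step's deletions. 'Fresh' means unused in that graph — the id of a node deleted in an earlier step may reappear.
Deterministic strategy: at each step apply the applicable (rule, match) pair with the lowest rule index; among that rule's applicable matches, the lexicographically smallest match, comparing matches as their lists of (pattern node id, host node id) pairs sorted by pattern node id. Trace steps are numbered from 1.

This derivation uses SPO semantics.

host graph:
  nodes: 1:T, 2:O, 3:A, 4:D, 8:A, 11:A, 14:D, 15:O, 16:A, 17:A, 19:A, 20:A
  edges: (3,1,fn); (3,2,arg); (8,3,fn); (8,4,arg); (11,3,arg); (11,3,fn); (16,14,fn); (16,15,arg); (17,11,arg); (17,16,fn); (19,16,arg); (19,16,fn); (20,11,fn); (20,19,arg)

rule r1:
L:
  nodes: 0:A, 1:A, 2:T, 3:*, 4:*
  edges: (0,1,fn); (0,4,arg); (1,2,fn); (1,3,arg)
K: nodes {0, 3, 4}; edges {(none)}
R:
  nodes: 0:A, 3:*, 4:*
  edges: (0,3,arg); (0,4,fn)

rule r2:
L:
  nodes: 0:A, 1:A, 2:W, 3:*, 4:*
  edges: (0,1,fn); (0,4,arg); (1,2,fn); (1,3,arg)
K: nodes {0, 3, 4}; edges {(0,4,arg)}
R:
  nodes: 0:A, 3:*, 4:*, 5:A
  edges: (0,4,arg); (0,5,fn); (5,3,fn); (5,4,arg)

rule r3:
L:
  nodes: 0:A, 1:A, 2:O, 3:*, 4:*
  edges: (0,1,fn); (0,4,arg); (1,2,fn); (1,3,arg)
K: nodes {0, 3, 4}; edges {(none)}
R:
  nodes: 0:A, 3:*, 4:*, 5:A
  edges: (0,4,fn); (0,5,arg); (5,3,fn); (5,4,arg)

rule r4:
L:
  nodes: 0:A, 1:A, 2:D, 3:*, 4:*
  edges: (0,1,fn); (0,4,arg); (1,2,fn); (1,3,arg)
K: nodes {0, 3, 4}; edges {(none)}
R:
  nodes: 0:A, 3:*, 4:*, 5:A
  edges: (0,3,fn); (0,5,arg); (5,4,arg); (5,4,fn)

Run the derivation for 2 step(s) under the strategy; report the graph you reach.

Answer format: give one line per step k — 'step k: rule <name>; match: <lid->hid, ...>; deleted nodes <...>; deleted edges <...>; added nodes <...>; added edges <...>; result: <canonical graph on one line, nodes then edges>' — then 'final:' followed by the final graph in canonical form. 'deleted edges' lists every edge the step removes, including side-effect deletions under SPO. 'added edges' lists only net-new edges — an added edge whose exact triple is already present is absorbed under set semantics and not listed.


step 1: rule r1; match: 0->8, 1->3, 2->1, 3->2, 4->4; deleted nodes 1, 3; deleted edges (3,1,fn); (3,2,arg); (8,3,fn); (8,4,arg); (11,3,arg); (11,3,fn); added nodes (none); added edges (8,2,arg); (8,4,fn); result: nodes: 2:O, 4:D, 8:A, 11:A, 14:D, 15:O, 16:A, 17:A, 19:A, 20:A edges: (8,2,arg); (8,4,fn); (16,14,fn); (16,15,arg); (17,11,arg); (17,16,fn); (19,16,arg); (19,16,fn); (20,11,fn); (20,19,arg)
step 2: rule r4; match: 0->17, 1->16, 2->14, 3->15, 4->11; deleted nodes 14, 16; deleted edges (16,14,fn); (16,15,arg); (17,11,arg); (17,16,fn); (19,16,arg); (19,16,fn); added nodes 21; added edges (17,15,fn); (17,21,arg); (21,11,arg); (21,11,fn); result: nodes: 2:O, 4:D, 8:A, 11:A, 15:O, 17:A, 19:A, 20:A, 21:A edges: (8,2,arg); (8,4,fn); (17,15,fn); (17,21,arg); (20,11,fn); (20,19,arg); (21,11,arg); (21,11,fn)
final:
nodes: 2:O, 4:D, 8:A, 11:A, 15:O, 17:A, 19:A, 20:A, 21:A
edges: (8,2,arg); (8,4,fn); (17,15,fn); (17,21,arg); (20,11,fn); (20,19,arg); (21,11,arg); (21,11,fn)


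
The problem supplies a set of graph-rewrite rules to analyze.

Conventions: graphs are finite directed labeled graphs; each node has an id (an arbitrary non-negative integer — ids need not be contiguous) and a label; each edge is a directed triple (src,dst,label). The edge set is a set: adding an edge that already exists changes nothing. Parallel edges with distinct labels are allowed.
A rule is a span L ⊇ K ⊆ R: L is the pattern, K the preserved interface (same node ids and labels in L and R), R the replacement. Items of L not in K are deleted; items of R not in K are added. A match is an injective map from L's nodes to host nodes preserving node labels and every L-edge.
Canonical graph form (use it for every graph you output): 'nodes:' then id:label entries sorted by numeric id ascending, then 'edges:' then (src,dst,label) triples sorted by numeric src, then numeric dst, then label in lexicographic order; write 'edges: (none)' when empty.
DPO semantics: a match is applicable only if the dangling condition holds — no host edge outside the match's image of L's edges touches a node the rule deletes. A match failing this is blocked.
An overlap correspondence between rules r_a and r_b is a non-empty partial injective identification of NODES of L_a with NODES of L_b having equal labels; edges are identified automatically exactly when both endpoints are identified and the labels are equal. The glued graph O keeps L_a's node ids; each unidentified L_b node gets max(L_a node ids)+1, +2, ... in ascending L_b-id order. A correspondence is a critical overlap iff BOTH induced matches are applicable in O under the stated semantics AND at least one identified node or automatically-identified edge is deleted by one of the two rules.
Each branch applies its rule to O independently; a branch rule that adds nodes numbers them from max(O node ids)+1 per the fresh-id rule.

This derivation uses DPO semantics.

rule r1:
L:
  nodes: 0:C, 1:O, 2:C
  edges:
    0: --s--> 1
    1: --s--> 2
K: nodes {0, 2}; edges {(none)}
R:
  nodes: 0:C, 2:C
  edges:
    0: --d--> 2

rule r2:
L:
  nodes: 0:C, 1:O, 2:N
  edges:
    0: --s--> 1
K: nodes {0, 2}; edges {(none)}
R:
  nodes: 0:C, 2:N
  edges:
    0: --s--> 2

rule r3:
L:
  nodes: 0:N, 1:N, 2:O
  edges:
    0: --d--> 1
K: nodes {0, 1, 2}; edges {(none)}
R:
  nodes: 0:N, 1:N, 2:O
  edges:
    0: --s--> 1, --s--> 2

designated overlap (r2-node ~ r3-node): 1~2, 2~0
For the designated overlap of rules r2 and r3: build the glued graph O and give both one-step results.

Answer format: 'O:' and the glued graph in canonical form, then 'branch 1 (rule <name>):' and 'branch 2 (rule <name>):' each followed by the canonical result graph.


O:
nodes: 0:C, 1:O, 2:N, 3:N
edges: (0,1,s); (2,3,d)
branch 1 (rule r2):
nodes: 0:C, 2:N, 3:N
edges: (0,2,s); (2,3,d)
branch 2 (rule r3):
nodes: 0:C, 1:O, 2:N, 3:N
edges: (0,1,s); (2,1,s); (2,3,s)


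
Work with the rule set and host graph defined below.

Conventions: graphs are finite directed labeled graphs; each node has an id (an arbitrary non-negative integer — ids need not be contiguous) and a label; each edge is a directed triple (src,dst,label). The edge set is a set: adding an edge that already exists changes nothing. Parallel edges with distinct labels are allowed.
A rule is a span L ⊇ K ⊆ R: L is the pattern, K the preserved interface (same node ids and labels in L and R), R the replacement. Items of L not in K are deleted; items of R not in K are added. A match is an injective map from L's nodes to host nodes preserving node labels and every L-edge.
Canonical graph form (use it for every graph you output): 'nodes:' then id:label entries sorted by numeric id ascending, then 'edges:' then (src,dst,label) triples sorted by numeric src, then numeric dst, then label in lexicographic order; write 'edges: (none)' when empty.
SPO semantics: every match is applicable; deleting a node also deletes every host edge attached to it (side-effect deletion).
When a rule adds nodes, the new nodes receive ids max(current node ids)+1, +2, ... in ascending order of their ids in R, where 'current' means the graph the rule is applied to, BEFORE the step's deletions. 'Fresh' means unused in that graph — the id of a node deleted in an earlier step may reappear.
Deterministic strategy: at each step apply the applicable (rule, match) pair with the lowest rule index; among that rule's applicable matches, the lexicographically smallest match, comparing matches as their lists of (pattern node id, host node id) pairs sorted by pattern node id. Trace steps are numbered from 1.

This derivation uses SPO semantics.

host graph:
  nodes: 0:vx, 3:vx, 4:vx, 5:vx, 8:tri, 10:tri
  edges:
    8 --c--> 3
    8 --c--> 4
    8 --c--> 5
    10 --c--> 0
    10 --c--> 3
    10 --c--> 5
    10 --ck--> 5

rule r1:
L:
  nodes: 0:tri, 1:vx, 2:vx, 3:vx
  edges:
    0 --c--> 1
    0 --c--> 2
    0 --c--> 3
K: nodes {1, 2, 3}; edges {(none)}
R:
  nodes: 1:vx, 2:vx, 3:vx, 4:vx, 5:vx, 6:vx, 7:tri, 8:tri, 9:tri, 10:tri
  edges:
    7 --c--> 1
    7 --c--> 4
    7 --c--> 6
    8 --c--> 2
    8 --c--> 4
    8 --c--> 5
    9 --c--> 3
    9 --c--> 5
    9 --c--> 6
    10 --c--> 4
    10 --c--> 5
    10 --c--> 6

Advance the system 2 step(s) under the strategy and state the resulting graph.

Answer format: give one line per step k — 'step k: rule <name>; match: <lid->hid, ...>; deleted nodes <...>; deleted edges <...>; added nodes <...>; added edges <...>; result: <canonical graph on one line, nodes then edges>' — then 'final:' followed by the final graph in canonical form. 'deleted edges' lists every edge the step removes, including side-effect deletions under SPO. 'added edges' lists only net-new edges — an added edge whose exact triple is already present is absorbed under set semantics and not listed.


step 1: rule r1; match: 0->8, 1->3, 2->4, 3->5; deleted nodes 8; deleted edges (8,3,c); (8,4,c); (8,5,c); added nodes 11, 12, 13, 14, 15, 16, 17; added edges (14,3,c); (14,11,c); (14,13,c); (15,4,c); (15,11,c); (15,12,c); (16,5,c); (16,12,c); (16,13,c); (17,11,c); (17,12,c); (17,13,c); result: nodes: 0:vx, 3:vx, 4:vx, 5:vx, 10:tri, 11:vx, 12:vx, 13:vx, 14:tri, 15:tri, 16:tri, 17:tri edges: (10,0,c); (10,3,c); (10,5,c); (10,5,ck); (14,3,c); (14,11,c); (14,13,c); (15,4,c); (15,11,c); (15,12,c); (16,5,c); (16,12,c); (16,13,c); (17,11,c); (17,12,c); (17,13,c)
step 2: rule r1; match: 0->10, 1->0, 2->3, 3->5; deleted nodes 10; deleted edges (10,0,c); (10,3,c); (10,5,c); (10,5,ck); added nodes 18, 19, 20, 21, 22, 23, 24; added edges (21,0,c); (21,18,c); (21,20,c); (22,3,c); (22,18,c); (22,19,c); (23,5,c); (23,19,c); (23,20,c); (24,18,c); (24,19,c); (24,20,c); result: nodes: 0:vx, 3:vx, 4:vx, 5:vx, 11:vx, 12:vx, 13:vx, 14:tri, 15:tri, 16:tri, 17:tri, 18:vx, 19:vx, 20:vx, 21:tri, 22:tri, 23:tri, 24:tri edges: (14,3,c); (14,11,c); (14,13,c); (15,4,c); (15,11,c); (15,12,c); (16,5,c); (16,12,c); (16,13,c); (17,11,c); (17,12,c); (17,13,c); (21,0,c); (21,18,c); (21,20,c); (22,3,c); (22,18,c); (22,19,c); (23,5,c); (23,19,c); (23,20,c); (24,18,c); (24,19,c); (24,20,c)
final:
nodes: 0:vx, 3:vx, 4:vx, 5:vx, 11:vx, 12:vx, 13:vx, 14:tri, 15:tri, 16:tri, 17:tri, 18:vx, 19:vx, 20:vx, 21:tri, 22:tri, 23:tri, 24:tri
edges: (14,3,c); (14,11,c); (14,13,c); (15,4,c); (15,11,c); (15,12,c); (16,5,c); (16,12,c); (16,13,c); (17,11,c); (17,12,c); (17,13,c); (21,0,c); (21,18,c); (21,20,c); (22,3,c); (22,18,c); (22,19,c); (23,5,c); (23,19,c); (23,20,c); (24,18,c); (24,19,c); (24,20,c)


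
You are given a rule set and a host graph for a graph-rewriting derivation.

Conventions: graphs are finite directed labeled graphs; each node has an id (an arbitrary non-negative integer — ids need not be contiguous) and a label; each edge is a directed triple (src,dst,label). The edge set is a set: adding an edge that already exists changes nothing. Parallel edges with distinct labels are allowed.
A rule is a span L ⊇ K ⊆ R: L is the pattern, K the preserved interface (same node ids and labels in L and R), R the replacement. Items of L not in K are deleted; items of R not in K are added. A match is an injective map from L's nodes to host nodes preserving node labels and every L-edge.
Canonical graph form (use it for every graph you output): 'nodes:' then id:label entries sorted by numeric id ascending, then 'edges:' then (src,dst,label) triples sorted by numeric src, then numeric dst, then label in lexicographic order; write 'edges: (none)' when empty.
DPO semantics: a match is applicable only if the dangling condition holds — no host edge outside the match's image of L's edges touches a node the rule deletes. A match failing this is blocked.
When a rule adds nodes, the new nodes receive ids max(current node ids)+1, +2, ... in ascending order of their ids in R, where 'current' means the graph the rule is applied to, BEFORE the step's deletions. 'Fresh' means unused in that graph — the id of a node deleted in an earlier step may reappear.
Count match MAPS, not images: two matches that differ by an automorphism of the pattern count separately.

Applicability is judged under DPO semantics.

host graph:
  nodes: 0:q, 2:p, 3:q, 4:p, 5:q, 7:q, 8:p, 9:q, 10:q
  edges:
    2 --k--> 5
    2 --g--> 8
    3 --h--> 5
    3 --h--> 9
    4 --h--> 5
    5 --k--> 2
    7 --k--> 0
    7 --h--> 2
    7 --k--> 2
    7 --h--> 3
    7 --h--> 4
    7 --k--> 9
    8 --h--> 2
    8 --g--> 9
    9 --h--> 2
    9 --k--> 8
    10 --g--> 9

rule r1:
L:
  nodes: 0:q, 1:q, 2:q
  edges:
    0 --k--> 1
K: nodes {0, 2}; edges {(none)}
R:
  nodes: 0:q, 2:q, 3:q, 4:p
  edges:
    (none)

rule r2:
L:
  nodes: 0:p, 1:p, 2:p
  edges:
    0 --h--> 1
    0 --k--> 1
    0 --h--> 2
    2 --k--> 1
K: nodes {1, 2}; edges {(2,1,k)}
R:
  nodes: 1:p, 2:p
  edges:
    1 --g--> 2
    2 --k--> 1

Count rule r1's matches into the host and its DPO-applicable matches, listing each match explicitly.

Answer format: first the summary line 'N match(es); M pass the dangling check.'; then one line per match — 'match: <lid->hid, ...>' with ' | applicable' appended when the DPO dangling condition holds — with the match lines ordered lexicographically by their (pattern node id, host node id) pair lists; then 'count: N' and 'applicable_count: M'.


8 match(es); 4 pass the dangling check.
match: 0->7, 1->0, 2->3 | applicable
match: 0->7, 1->0, 2->5 | applicable
match: 0->7, 1->0, 2->9 | applicable
match: 0->7, 1->0, 2->10 | applicable
match: 0->7, 1->9, 2->0
match: 0->7, 1->9, 2->3
match: 0->7, 1->9, 2->5
match: 0->7, 1->9, 2->10
count: 8
applicable_count: 4


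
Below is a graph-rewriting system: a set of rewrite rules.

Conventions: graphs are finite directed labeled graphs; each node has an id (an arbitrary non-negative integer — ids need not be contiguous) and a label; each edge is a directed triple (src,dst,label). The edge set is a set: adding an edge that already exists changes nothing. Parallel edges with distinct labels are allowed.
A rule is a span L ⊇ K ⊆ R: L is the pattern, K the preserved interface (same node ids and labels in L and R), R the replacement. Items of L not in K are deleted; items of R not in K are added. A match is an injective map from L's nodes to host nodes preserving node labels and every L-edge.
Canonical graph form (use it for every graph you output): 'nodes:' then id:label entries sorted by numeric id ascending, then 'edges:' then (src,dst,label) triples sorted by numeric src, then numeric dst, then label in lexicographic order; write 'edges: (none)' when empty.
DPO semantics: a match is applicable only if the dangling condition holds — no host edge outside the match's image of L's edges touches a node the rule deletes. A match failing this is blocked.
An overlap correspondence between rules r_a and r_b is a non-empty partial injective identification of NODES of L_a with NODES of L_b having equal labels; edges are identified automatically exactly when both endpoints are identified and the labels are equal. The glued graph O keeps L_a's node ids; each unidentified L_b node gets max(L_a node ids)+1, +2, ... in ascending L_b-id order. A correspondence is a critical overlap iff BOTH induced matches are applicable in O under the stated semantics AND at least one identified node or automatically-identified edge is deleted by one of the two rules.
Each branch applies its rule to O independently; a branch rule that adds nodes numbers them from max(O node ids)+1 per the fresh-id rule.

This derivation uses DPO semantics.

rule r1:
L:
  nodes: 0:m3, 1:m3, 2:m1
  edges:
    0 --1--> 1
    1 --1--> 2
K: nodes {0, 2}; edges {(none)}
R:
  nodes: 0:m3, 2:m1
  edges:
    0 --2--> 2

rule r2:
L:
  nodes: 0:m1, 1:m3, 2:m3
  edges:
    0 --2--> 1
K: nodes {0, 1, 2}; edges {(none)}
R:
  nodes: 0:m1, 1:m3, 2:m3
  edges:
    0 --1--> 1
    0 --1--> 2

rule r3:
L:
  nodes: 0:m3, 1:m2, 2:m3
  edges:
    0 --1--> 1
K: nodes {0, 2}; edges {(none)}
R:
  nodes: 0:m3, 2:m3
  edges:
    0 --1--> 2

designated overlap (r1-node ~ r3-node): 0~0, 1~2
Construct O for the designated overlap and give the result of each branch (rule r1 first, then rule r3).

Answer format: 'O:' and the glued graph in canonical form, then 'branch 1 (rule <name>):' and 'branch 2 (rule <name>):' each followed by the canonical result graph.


O:
nodes: 0:m3, 1:m3, 2:m1, 3:m2
edges: (0,1,1); (0,3,1); (1,2,1)
branch 1 (rule r1):
nodes: 0:m3, 2:m1, 3:m2
edges: (0,2,2); (0,3,1)
branch 2 (rule r3):
nodes: 0:m3, 1:m3, 2:m1
edges: (0,1,1); (1,2,1)


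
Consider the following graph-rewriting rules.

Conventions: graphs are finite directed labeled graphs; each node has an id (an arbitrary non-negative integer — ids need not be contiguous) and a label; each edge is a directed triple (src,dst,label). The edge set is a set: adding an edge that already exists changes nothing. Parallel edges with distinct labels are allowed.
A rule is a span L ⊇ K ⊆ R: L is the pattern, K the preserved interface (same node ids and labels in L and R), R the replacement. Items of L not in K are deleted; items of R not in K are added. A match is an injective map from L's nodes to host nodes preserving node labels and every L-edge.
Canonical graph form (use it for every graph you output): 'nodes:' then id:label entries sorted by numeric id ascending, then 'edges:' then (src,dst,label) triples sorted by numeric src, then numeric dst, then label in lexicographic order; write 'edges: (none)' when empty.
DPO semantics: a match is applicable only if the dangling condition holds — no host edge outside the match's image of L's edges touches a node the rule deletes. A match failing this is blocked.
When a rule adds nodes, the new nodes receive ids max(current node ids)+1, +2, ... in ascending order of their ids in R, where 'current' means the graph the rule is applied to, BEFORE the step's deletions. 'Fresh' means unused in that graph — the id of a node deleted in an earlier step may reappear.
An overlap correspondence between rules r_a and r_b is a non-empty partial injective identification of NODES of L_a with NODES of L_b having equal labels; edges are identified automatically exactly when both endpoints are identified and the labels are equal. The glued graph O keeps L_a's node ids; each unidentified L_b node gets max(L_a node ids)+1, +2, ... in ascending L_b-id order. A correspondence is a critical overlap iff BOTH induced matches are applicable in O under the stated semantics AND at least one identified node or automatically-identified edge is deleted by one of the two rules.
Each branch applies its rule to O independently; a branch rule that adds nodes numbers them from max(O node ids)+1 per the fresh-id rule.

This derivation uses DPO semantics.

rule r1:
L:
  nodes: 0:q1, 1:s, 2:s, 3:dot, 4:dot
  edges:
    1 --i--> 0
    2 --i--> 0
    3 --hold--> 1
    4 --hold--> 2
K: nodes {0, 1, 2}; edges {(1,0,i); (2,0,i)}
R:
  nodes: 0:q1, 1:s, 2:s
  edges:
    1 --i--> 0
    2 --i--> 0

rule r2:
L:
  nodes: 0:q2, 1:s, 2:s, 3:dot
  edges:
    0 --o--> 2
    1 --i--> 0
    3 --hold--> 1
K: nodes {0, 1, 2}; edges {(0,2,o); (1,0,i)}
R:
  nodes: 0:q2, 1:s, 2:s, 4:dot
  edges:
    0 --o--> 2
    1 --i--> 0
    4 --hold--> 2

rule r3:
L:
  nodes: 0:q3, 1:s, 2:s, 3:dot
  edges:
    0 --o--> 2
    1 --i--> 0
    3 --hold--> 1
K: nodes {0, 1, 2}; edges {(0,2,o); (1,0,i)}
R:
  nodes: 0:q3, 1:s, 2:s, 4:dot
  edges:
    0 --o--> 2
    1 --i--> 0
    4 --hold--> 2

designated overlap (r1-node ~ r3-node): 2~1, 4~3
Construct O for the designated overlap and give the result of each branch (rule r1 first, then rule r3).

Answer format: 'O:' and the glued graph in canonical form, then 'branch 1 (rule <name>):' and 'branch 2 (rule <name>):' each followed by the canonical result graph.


O:
nodes: 0:q1, 1:s, 2:s, 3:dot, 4:dot, 5:q3, 6:s
edges: (1,0,i); (2,0,i); (2,5,i); (3,1,hold); (4,2,hold); (5,6,o)
branch 1 (rule r1):
nodes: 0:q1, 1:s, 2:s, 5:q3, 6:s
edges: (1,0,i); (2,0,i); (2,5,i); (5,6,o)
branch 2 (rule r3):
nodes: 0:q1, 1:s, 2:s, 3:dot, 5:q3, 6:s, 7:dot
edges: (1,0,i); (2,0,i); (2,5,i); (3,1,hold); (5,6,o); (7,6,hold)


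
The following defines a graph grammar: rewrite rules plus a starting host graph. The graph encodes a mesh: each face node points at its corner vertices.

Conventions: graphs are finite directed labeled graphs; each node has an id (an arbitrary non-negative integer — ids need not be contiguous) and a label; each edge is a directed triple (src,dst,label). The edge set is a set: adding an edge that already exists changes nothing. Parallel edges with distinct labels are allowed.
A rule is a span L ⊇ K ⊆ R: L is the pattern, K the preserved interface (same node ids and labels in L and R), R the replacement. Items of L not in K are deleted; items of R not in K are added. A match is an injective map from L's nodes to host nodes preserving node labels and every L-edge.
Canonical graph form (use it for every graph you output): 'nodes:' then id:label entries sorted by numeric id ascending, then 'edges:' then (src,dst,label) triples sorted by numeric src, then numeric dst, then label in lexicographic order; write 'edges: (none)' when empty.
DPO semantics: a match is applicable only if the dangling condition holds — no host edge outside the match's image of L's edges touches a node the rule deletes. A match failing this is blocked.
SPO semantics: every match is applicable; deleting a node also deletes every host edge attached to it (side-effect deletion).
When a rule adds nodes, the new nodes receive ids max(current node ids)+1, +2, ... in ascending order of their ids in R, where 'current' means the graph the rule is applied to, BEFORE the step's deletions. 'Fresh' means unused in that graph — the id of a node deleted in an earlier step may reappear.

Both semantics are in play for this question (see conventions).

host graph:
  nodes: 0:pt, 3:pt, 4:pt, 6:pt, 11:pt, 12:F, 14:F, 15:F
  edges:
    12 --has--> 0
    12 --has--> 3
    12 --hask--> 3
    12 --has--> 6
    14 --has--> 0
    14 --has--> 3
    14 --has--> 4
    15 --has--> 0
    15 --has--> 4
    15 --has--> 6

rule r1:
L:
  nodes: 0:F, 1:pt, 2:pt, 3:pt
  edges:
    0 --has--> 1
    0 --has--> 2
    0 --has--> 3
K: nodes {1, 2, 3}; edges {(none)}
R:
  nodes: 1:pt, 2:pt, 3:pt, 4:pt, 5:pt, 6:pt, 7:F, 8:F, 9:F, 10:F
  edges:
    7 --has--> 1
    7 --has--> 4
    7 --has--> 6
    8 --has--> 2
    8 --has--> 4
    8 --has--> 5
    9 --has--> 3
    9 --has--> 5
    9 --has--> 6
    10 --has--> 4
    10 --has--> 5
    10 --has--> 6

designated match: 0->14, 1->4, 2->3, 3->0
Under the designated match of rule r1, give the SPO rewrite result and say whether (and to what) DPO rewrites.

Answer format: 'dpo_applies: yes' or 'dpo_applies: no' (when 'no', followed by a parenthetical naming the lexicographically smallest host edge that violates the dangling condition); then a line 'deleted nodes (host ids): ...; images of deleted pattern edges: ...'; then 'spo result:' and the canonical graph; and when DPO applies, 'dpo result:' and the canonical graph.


dpo_applies: yes
deleted nodes (host ids): 14; images of deleted pattern edges: (14,0,has); (14,3,has); (14,4,has)
spo result:
nodes: 0:pt, 3:pt, 4:pt, 6:pt, 11:pt, 12:F, 15:F, 16:pt, 17:pt, 18:pt, 19:F, 20:F, 21:F, 22:F
edges: (12,0,has); (12,3,has); (12,3,hask); (12,6,has); (15,0,has); (15,4,has); (15,6,has); (19,4,has); (19,16,has); (19,18,has); (20,3,has); (20,16,has); (20,17,has); (21,0,has); (21,17,has); (21,18,has); (22,16,has); (22,17,has); (22,18,has)
dpo result:
nodes: 0:pt, 3:pt, 4:pt, 6:pt, 11:pt, 12:F, 15:F, 16:pt, 17:pt, 18:pt, 19:F, 20:F, 21:F, 22:F
edges: (12,0,has); (12,3,has); (12,3,hask); (12,6,has); (15,0,has); (15,4,has); (15,6,has); (19,4,has); (19,16,has); (19,18,has); (20,3,has); (20,16,has); (20,17,has); (21,0,has); (21,17,has); (21,18,has); (22,16,has); (22,17,has); (22,18,has)


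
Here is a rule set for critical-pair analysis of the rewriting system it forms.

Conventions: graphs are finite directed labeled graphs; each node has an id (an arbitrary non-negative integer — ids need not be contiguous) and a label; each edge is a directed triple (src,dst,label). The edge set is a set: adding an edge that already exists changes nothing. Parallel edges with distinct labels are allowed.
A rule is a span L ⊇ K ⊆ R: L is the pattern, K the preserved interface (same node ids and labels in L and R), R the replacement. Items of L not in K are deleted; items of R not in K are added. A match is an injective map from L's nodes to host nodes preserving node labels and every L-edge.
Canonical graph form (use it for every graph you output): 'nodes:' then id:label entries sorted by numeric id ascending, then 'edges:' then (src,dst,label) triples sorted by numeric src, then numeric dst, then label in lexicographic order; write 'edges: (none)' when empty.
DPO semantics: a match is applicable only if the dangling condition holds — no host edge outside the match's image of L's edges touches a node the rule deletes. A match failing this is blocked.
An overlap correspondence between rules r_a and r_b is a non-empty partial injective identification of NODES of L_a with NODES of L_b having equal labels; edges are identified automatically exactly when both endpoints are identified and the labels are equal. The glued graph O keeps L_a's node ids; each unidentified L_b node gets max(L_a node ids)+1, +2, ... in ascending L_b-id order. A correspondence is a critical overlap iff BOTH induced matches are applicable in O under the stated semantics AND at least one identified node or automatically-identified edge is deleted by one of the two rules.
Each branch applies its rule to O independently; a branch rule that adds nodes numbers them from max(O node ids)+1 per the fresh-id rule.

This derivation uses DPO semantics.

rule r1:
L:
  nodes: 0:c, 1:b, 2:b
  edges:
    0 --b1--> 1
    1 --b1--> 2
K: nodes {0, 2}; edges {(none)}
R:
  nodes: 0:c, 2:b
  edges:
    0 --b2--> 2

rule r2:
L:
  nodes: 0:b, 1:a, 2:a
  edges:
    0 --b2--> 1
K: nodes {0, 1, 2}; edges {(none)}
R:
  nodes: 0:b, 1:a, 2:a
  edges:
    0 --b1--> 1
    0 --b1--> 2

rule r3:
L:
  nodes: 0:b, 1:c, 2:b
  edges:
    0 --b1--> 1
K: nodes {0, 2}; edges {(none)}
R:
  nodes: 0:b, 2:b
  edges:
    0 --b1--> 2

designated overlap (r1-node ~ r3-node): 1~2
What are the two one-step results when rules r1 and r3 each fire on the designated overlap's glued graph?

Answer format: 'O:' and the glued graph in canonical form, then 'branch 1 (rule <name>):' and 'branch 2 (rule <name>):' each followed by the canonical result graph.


O:
nodes: 0:c, 1:b, 2:b, 3:b, 4:c
edges: (0,1,b1); (1,2,b1); (3,4,b1)
branch 1 (rule r1):
nodes: 0:c, 2:b, 3:b, 4:c
edges: (0,2,b2); (3,4,b1)
branch 2 (rule r3):
nodes: 0:c, 1:b, 2:b, 3:b
edges: (0,1,b1); (1,2,b1); (3,1,b1)
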